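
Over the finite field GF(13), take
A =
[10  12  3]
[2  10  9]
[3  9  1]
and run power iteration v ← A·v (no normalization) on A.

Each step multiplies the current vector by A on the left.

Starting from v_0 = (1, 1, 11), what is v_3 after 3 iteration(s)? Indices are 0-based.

v_3 = (12, 8, 6)

v_0 = (1, 1, 11).
v_1 = A·v_0 = (3, 7, 10).
v_2 = A·v_1 = (1, 10, 4).
v_3 = A·v_2 = (12, 8, 6).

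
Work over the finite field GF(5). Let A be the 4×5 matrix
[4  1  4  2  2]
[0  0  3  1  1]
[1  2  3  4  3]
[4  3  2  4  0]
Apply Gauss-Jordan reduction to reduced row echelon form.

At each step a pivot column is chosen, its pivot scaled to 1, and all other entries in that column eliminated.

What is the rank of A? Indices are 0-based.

[1] R0 /= 4  ⇒  (1, 4, 1, 3, 3)
     R2 -= 1·R0  ⇒  (0, 3, 2, 1, 0)
     R3 -= 4·R0  ⇒  (0, 2, 3, 2, 3)
[2] R1 <-> R2
[2] R1 /= 3  ⇒  (0, 1, 4, 2, 0)
     R0 -= 4·R1  ⇒  (1, 0, 0, 0, 3)
     R3 -= 2·R1  ⇒  (0, 0, 0, 3, 3)
[3] R2 /= 3  ⇒  (0, 0, 1, 2, 2)
     R1 -= 4·R2  ⇒  (0, 1, 0, 4, 2)
[4] R3 /= 3  ⇒  (0, 0, 0, 1, 1)
     R1 -= 4·R3  ⇒  (0, 1, 0, 0, 3)
     R2 -= 2·R3  ⇒  (0, 0, 1, 0, 0)

rank = 4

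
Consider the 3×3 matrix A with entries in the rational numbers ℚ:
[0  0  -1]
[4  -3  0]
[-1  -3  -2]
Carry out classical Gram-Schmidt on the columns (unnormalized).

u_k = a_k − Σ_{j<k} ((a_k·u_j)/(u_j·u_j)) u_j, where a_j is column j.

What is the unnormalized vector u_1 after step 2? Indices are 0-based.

u_1 = (0, -15/17, -60/17)

Step 1: u_0 = a_0 = (0, 4, -1).
Step 2: u_1 = a_1 − (-9/17)·u_0 = (0, -15/17, -60/17).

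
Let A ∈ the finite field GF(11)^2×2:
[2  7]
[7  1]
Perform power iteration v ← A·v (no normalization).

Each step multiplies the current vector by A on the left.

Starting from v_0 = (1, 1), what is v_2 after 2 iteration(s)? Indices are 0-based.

v_2 = (8, 5)

v_0 = (1, 1).
v_1 = A·v_0 = (9, 8).
v_2 = A·v_1 = (8, 5).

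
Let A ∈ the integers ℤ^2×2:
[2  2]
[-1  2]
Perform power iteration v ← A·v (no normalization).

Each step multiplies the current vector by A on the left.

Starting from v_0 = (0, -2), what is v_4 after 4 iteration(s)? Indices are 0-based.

v_0 = (0, -2).
v_1 = A·v_0 = (-4, -4).
v_2 = A·v_1 = (-16, -4).
v_3 = A·v_2 = (-40, 8).
v_4 = A·v_3 = (-64, 56).

v_4 = (-64, 56)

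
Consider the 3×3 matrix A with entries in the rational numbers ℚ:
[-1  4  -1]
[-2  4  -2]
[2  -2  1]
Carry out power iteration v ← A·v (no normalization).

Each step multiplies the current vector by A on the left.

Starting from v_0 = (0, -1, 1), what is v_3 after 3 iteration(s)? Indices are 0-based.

v_0 = (0, -1, 1).
v_1 = A·v_0 = (-5, -6, 3).
v_2 = A·v_1 = (-22, -20, 5).
v_3 = A·v_2 = (-63, -46, 1).

v_3 = (-63, -46, 1)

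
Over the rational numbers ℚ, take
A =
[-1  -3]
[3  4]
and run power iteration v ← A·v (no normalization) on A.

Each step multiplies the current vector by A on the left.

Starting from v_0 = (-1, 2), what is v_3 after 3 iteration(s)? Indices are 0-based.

v_0 = (-1, 2).
v_1 = A·v_0 = (-5, 5).
v_2 = A·v_1 = (-10, 5).
v_3 = A·v_2 = (-5, -10).

v_3 = (-5, -10)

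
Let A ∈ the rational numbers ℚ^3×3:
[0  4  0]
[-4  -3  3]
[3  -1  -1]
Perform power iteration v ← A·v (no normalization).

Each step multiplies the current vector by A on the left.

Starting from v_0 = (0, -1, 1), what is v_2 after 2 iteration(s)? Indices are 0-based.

v_0 = (0, -1, 1).
v_1 = A·v_0 = (-4, 6, 0).
v_2 = A·v_1 = (24, -2, -18).

v_2 = (24, -2, -18)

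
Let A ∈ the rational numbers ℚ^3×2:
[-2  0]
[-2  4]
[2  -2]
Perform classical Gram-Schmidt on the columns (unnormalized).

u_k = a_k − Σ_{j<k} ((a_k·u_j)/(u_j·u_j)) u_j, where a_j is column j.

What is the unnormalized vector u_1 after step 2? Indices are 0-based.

Step 1: u_0 = a_0 = (-2, -2, 2).
Step 2: u_1 = a_1 − (-1)·u_0 = (-2, 2, 0).

u_1 = (-2, 2, 0)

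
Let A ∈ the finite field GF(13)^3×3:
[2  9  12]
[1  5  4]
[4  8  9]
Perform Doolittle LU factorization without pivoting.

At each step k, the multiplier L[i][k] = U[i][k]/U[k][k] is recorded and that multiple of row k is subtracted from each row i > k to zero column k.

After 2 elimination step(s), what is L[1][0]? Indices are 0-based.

[col 0] pivot 2
  R1 -= 7*R0 → (0, 7, 11)  (L[1][0] := 7)
  R2 -= 2*R0 → (0, 3, 11)  (L[2][0] := 2)
[col 1] pivot 7
  R2 -= 6*R1 → (0, 0, 10)  (L[2][1] := 6)

L[1][0] = 7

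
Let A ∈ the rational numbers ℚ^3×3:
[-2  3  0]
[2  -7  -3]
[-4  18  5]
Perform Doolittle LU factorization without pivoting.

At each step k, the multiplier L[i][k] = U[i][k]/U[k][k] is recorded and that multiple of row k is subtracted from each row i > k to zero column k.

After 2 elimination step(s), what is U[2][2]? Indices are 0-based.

[col 0] pivot -2
  R1 -= -1*R0 → (0, -4, -3)  (L[1][0] := -1)
  R2 -= 2*R0 → (0, 12, 5)  (L[2][0] := 2)
[col 1] pivot -4
  R2 -= -3*R1 → (0, 0, -4)  (L[2][1] := -3)

U[2][2] = -4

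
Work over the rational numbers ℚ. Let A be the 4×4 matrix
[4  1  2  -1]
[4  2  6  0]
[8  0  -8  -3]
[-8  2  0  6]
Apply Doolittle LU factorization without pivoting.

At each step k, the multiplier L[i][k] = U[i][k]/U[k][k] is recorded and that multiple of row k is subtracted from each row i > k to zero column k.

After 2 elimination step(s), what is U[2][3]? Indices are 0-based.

Step 1: pivot at (0,0) is 4.
  row1 ← row1 − (1)·row0  ⇒  L[1][0]=1, U row1=(0, 1, 4, 1)
  row2 ← row2 − (2)·row0  ⇒  L[2][0]=2, U row2=(0, -2, -12, -1)
  row3 ← row3 − (-2)·row0  ⇒  L[3][0]=-2, U row3=(0, 4, 4, 4)
Step 2: pivot at (1,1) is 1.
  row2 ← row2 − (-2)·row1  ⇒  L[2][1]=-2, U row2=(0, 0, -4, 1)
  row3 ← row3 − (4)·row1  ⇒  L[3][1]=4, U row3=(0, 0, -12, 0)

U[2][3] = 1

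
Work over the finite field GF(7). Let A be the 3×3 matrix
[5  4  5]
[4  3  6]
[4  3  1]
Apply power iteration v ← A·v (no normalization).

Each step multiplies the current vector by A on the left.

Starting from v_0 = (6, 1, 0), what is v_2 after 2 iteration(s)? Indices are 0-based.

v_0 = (6, 1, 0).
v_1 = A·v_0 = (6, 6, 6).
v_2 = A·v_1 = (0, 1, 6).

v_2 = (0, 1, 6)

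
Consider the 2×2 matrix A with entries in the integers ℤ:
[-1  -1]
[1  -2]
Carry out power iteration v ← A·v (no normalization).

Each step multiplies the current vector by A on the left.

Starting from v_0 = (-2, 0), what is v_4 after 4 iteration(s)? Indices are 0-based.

v_0 = (-2, 0).
v_1 = A·v_0 = (2, -2).
v_2 = A·v_1 = (0, 6).
v_3 = A·v_2 = (-6, -12).
v_4 = A·v_3 = (18, 18).

v_4 = (18, 18)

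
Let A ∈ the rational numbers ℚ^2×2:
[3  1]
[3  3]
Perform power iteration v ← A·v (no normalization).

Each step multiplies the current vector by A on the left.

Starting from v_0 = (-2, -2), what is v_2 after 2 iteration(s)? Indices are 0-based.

v_2 = (-36, -60)

v_0 = (-2, -2).
v_1 = A·v_0 = (-8, -12).
v_2 = A·v_1 = (-36, -60).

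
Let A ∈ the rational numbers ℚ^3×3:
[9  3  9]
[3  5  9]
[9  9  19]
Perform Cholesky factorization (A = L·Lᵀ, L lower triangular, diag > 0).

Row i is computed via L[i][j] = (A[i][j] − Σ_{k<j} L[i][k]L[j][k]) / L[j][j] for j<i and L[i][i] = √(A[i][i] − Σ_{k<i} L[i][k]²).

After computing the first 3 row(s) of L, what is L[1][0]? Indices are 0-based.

L[1][0] = 1

Step 1: L[0][0] = √(9) = 3.
  L[1][0] = (3) / L[0][0] = 1.
Step 2: L[1][1] = √(4) = 2.
  L[2][0] = (9) / L[0][0] = 3.
  L[2][1] = (6) / L[1][1] = 3.
Step 3: L[2][2] = √(1) = 1.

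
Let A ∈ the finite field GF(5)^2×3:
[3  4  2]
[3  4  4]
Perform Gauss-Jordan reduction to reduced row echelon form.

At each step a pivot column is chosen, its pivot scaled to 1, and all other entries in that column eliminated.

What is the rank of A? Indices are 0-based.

rank = 2

[1] R0 /= 3  ⇒  (1, 3, 4)
     R1 -= 3·R0  ⇒  (0, 0, 2)
column 1 empty below row 1
[2] R1 /= 2  ⇒  (0, 0, 1)
     R0 -= 4·R1  ⇒  (1, 3, 0)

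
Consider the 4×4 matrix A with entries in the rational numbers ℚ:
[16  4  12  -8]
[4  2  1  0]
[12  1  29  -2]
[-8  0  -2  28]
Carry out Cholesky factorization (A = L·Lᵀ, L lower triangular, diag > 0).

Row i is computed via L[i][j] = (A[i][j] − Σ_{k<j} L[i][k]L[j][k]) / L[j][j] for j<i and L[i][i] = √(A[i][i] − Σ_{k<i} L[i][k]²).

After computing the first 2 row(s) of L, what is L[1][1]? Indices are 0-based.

Step 1: L[0][0] = √(16) = 4.
  L[1][0] = (4) / L[0][0] = 1.
Step 2: L[1][1] = √(1) = 1.

L[1][1] = 1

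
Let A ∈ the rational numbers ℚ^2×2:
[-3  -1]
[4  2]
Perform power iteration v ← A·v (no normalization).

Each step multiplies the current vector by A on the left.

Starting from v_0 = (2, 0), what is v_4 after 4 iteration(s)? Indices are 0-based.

v_0 = (2, 0).
v_1 = A·v_0 = (-6, 8).
v_2 = A·v_1 = (10, -8).
v_3 = A·v_2 = (-22, 24).
v_4 = A·v_3 = (42, -40).

v_4 = (42, -40)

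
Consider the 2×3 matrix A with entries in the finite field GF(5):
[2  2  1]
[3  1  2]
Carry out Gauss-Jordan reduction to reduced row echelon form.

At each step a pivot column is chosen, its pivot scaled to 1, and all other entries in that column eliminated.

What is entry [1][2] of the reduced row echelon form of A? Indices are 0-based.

step 1: normalize row 0 (÷2) = (1, 1, 3)
  row 1: subtract 3×row0 = (0, 3, 3)
step 2: normalize row 1 (÷3) = (0, 1, 1)
  row 0: subtract 1×row1 = (1, 0, 2)

M[1][2] = 1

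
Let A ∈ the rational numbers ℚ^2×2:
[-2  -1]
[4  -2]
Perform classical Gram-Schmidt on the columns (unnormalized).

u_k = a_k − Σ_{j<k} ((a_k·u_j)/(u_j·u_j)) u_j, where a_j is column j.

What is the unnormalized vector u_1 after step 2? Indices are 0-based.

u_1 = (-8/5, -4/5)

Step 1: u_0 = a_0 = (-2, 4).
Step 2: u_1 = a_1 − (-3/10)·u_0 = (-8/5, -4/5).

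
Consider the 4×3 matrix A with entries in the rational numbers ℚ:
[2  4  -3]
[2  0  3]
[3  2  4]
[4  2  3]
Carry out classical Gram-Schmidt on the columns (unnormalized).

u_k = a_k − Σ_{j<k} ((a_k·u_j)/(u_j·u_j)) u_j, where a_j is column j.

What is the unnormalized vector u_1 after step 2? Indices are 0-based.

u_1 = (8/3, -4/3, 0, -2/3)

Step 1: u_0 = a_0 = (2, 2, 3, 4).
Step 2: u_1 = a_1 − (2/3)·u_0 = (8/3, -4/3, 0, -2/3).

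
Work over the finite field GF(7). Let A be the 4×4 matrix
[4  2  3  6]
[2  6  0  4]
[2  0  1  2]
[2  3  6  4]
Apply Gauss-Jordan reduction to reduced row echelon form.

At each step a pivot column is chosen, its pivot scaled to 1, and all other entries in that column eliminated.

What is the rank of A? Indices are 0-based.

pivot(0,0)=4: scale R0 → (1, 4, 6, 5)
  clear (1,0): R1 −= (2)R0 → (0, 5, 2, 1)
  clear (2,0): R2 −= (2)R0 → (0, 6, 3, 6)
  clear (3,0): R3 −= (2)R0 → (0, 2, 1, 1)
pivot(1,1)=5: scale R1 → (0, 1, 6, 3)
  clear (0,1): R0 −= (4)R1 → (1, 0, 3, 0)
  clear (2,1): R2 −= (6)R1 → (0, 0, 2, 2)
  clear (3,1): R3 −= (2)R1 → (0, 0, 3, 2)
pivot(2,2)=2: scale R2 → (0, 0, 1, 1)
  clear (0,2): R0 −= (3)R2 → (1, 0, 0, 4)
  clear (1,2): R1 −= (6)R2 → (0, 1, 0, 4)
  clear (3,2): R3 −= (3)R2 → (0, 0, 0, 6)
pivot(3,3)=6: scale R3 → (0, 0, 0, 1)
  clear (0,3): R0 −= (4)R3 → (1, 0, 0, 0)
  clear (1,3): R1 −= (4)R3 → (0, 1, 0, 0)
  clear (2,3): R2 −= (1)R3 → (0, 0, 1, 0)

rank = 4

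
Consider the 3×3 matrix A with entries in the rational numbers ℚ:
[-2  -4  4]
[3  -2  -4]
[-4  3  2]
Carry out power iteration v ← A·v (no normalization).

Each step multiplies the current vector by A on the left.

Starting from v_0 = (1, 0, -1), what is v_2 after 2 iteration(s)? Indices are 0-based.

v_2 = (-40, -8, 33)

v_0 = (1, 0, -1).
v_1 = A·v_0 = (-6, 7, -6).
v_2 = A·v_1 = (-40, -8, 33).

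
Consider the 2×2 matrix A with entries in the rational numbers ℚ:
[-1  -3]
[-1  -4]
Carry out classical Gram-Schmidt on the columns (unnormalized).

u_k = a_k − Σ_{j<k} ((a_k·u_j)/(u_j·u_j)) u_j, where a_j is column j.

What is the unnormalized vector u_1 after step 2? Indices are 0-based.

u_1 = (1/2, -1/2)

Step 1: u_0 = a_0 = (-1, -1).
Step 2: u_1 = a_1 − (7/2)·u_0 = (1/2, -1/2).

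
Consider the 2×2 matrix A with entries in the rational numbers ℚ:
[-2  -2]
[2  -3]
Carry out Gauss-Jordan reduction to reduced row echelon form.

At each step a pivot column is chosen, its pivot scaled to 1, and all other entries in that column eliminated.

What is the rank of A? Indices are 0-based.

rank = 2

step 1: normalize row 0 (÷-2) = (1, 1)
  row 1: subtract 2×row0 = (0, -5)
step 2: normalize row 1 (÷-5) = (0, 1)
  row 0: subtract 1×row1 = (1, 0)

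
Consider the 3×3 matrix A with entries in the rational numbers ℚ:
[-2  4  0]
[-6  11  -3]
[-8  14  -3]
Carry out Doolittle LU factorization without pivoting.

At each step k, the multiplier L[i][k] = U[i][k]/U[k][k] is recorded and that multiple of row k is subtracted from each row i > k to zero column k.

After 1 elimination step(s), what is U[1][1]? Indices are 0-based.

U[1][1] = -1

Step 1: pivot at (0,0) is -2.
  row1 ← row1 − (3)·row0  ⇒  L[1][0]=3, U row1=(0, -1, -3)
  row2 ← row2 − (4)·row0  ⇒  L[2][0]=4, U row2=(0, -2, -3)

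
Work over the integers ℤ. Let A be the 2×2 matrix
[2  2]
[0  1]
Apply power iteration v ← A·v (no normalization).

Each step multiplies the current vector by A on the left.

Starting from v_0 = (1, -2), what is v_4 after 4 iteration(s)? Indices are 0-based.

v_4 = (-44, -2)

v_0 = (1, -2).
v_1 = A·v_0 = (-2, -2).
v_2 = A·v_1 = (-8, -2).
v_3 = A·v_2 = (-20, -2).
v_4 = A·v_3 = (-44, -2).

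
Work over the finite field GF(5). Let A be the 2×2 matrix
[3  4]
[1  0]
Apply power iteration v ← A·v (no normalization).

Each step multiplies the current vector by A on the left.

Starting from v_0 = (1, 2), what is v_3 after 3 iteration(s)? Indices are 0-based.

v_3 = (0, 2)

v_0 = (1, 2).
v_1 = A·v_0 = (1, 1).
v_2 = A·v_1 = (2, 1).
v_3 = A·v_2 = (0, 2).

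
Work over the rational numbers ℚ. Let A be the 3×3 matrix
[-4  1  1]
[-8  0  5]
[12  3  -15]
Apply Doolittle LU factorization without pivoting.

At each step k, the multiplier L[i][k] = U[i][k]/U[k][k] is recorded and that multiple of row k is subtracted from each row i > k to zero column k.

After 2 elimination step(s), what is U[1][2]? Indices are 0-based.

[col 0] pivot -4
  R1 -= 2*R0 → (0, -2, 3)  (L[1][0] := 2)
  R2 -= -3*R0 → (0, 6, -12)  (L[2][0] := -3)
[col 1] pivot -2
  R2 -= -3*R1 → (0, 0, -3)  (L[2][1] := -3)

U[1][2] = 3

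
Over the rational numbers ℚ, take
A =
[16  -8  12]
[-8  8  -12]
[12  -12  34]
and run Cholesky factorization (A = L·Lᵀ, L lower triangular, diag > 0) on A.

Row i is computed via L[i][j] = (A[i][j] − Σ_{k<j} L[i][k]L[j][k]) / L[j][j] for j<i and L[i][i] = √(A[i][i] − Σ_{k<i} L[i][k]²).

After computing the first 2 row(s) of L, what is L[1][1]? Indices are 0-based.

Step 1: L[0][0] = √(16) = 4.
  L[1][0] = (-8) / L[0][0] = -2.
Step 2: L[1][1] = √(4) = 2.

L[1][1] = 2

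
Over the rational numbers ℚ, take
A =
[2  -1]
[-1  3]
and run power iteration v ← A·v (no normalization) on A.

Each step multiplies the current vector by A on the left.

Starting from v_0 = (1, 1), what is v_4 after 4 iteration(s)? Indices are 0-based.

v_4 = (-25, 50)

v_0 = (1, 1).
v_1 = A·v_0 = (1, 2).
v_2 = A·v_1 = (0, 5).
v_3 = A·v_2 = (-5, 15).
v_4 = A·v_3 = (-25, 50).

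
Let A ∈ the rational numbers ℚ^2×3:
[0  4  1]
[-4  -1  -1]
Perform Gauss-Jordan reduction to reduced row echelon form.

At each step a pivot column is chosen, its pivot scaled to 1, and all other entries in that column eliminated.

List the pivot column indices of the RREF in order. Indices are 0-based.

step 1: exchange rows 0,1
step 1: normalize row 0 (÷-4) = (1, 1/4, 1/4)
step 2: normalize row 1 (÷4) = (0, 1, 1/4)
  row 0: subtract 1/4×row1 = (1, 0, 3/16)

pivot columns: 0, 1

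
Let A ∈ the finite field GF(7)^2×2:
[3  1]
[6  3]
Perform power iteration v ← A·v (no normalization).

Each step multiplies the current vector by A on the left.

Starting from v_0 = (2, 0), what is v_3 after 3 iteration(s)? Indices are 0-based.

v_0 = (2, 0).
v_1 = A·v_0 = (6, 5).
v_2 = A·v_1 = (2, 2).
v_3 = A·v_2 = (1, 4).

v_3 = (1, 4)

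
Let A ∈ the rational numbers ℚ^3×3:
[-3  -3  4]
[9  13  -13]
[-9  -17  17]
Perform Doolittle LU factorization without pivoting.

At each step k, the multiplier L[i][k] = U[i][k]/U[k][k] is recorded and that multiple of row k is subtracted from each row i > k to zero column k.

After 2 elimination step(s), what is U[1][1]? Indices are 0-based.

U[1][1] = 4

Step 1: pivot at (0,0) is -3.
  row1 ← row1 − (-3)·row0  ⇒  L[1][0]=-3, U row1=(0, 4, -1)
  row2 ← row2 − (3)·row0  ⇒  L[2][0]=3, U row2=(0, -8, 5)
Step 2: pivot at (1,1) is 4.
  row2 ← row2 − (-2)·row1  ⇒  L[2][1]=-2, U row2=(0, 0, 3)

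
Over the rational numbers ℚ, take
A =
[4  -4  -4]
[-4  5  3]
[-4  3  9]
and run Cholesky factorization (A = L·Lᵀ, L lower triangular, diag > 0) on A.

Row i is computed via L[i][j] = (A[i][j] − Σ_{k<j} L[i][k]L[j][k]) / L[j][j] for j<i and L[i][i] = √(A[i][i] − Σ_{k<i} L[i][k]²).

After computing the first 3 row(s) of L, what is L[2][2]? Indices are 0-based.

L[2][2] = 2

Step 1: L[0][0] = √(4) = 2.
  L[1][0] = (-4) / L[0][0] = -2.
Step 2: L[1][1] = √(1) = 1.
  L[2][0] = (-4) / L[0][0] = -2.
  L[2][1] = (-1) / L[1][1] = -1.
Step 3: L[2][2] = √(4) = 2.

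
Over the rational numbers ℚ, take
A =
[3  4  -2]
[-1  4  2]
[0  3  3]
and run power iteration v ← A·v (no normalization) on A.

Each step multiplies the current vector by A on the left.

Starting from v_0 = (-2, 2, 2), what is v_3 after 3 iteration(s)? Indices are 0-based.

v_0 = (-2, 2, 2).
v_1 = A·v_0 = (-2, 14, 12).
v_2 = A·v_1 = (26, 82, 78).
v_3 = A·v_2 = (250, 458, 480).

v_3 = (250, 458, 480)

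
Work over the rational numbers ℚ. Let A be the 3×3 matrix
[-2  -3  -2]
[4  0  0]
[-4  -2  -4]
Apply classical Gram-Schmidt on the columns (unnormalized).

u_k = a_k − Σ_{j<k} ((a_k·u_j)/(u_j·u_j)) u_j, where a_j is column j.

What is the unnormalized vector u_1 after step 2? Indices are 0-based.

Step 1: u_0 = a_0 = (-2, 4, -4).
Step 2: u_1 = a_1 − (7/18)·u_0 = (-20/9, -14/9, -4/9).

u_1 = (-20/9, -14/9, -4/9)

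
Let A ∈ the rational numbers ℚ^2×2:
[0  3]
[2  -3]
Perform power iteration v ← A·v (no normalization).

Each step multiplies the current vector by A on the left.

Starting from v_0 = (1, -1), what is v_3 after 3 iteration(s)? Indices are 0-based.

v_3 = (-63, 93)

v_0 = (1, -1).
v_1 = A·v_0 = (-3, 5).
v_2 = A·v_1 = (15, -21).
v_3 = A·v_2 = (-63, 93).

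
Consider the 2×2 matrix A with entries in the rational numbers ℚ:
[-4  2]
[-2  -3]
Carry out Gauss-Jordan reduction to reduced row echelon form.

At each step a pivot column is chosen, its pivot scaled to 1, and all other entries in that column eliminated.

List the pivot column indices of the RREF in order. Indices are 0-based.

[1] R0 /= -4  ⇒  (1, -1/2)
     R1 -= -2·R0  ⇒  (0, -4)
[2] R1 /= -4  ⇒  (0, 1)
     R0 -= -1/2·R1  ⇒  (1, 0)

pivot columns: 0, 1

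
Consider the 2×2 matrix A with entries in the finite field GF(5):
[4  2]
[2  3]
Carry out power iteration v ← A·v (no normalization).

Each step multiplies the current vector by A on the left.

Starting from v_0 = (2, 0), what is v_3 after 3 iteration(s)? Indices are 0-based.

v_0 = (2, 0).
v_1 = A·v_0 = (3, 4).
v_2 = A·v_1 = (0, 3).
v_3 = A·v_2 = (1, 4).

v_3 = (1, 4)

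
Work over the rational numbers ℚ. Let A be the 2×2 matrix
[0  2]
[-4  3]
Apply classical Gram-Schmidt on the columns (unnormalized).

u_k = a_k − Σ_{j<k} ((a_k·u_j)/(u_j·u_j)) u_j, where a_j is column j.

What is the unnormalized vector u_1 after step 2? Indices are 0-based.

u_1 = (2, 0)

Step 1: u_0 = a_0 = (0, -4).
Step 2: u_1 = a_1 − (-3/4)·u_0 = (2, 0).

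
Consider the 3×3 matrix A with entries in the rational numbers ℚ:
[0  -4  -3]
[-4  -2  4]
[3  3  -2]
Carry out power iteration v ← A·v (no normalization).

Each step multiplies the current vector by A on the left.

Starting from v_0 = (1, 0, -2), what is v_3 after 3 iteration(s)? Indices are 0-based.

v_3 = (-16, -292, 229)

v_0 = (1, 0, -2).
v_1 = A·v_0 = (6, -12, 7).
v_2 = A·v_1 = (27, 28, -32).
v_3 = A·v_2 = (-16, -292, 229).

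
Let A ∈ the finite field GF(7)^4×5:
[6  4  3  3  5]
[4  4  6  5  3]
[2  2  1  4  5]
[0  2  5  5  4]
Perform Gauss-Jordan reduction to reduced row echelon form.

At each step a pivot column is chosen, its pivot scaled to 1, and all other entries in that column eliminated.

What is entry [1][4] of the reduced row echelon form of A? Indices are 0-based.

M[1][4] = 2

pivot(0,0)=6: scale R0 → (1, 3, 4, 4, 2)
  clear (1,0): R1 −= (4)R0 → (0, 6, 4, 3, 2)
  clear (2,0): R2 −= (2)R0 → (0, 3, 0, 3, 1)
pivot(1,1)=6: scale R1 → (0, 1, 3, 4, 5)
  clear (0,1): R0 −= (3)R1 → (1, 0, 2, 6, 1)
  clear (2,1): R2 −= (3)R1 → (0, 0, 5, 5, 0)
  clear (3,1): R3 −= (2)R1 → (0, 0, 6, 4, 1)
pivot(2,2)=5: scale R2 → (0, 0, 1, 1, 0)
  clear (0,2): R0 −= (2)R2 → (1, 0, 0, 4, 1)
  clear (1,2): R1 −= (3)R2 → (0, 1, 0, 1, 5)
  clear (3,2): R3 −= (6)R2 → (0, 0, 0, 5, 1)
pivot(3,3)=5: scale R3 → (0, 0, 0, 1, 3)
  clear (0,3): R0 −= (4)R3 → (1, 0, 0, 0, 3)
  clear (1,3): R1 −= (1)R3 → (0, 1, 0, 0, 2)
  clear (2,3): R2 −= (1)R3 → (0, 0, 1, 0, 4)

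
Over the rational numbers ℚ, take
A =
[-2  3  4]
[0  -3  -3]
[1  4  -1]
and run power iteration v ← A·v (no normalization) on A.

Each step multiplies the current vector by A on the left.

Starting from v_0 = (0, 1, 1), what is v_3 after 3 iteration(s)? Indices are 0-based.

v_3 = (-13, 33, 36)

v_0 = (0, 1, 1).
v_1 = A·v_0 = (7, -6, 3).
v_2 = A·v_1 = (-20, 9, -20).
v_3 = A·v_2 = (-13, 33, 36).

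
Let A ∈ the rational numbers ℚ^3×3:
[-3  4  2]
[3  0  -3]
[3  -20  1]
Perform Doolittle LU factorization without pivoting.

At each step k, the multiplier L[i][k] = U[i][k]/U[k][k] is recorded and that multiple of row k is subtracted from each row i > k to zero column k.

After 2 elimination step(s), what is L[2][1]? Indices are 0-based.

k=0: U[0][0]=-3
  eliminate (1,0): mult=-1, new row 1: (0, 4, -1); set L[1][0]=-1
  eliminate (2,0): mult=-1, new row 2: (0, -16, 3); set L[2][0]=-1
k=1: U[1][1]=4
  eliminate (2,1): mult=-4, new row 2: (0, 0, -1); set L[2][1]=-4

L[2][1] = -4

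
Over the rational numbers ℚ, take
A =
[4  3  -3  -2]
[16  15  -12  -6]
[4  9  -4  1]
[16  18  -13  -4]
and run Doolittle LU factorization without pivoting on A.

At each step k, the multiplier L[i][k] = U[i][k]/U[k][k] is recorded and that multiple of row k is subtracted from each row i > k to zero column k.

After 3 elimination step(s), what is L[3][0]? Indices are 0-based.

L[3][0] = 4

[col 0] pivot 4
  R1 -= 4*R0 → (0, 3, 0, 2)  (L[1][0] := 4)
  R2 -= 1*R0 → (0, 6, -1, 3)  (L[2][0] := 1)
  R3 -= 4*R0 → (0, 6, -1, 4)  (L[3][0] := 4)
[col 1] pivot 3
  R2 -= 2*R1 → (0, 0, -1, -1)  (L[2][1] := 2)
  R3 -= 2*R1 → (0, 0, -1, 0)  (L[3][1] := 2)
[col 2] pivot -1
  R3 -= 1*R2 → (0, 0, 0, 1)  (L[3][2] := 1)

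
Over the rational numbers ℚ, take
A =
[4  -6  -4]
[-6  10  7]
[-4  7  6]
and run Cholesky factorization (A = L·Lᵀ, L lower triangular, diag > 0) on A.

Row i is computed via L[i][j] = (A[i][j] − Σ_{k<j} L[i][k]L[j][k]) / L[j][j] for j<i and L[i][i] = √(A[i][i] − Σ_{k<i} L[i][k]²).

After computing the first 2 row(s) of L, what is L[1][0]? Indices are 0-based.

L[1][0] = -3

Step 1: L[0][0] = √(4) = 2.
  L[1][0] = (-6) / L[0][0] = -3.
Step 2: L[1][1] = √(1) = 1.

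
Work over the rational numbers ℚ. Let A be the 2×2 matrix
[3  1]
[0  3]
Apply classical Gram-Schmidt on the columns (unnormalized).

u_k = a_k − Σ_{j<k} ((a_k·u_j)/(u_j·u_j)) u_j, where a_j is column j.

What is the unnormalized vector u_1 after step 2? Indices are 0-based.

Step 1: u_0 = a_0 = (3, 0).
Step 2: u_1 = a_1 − (1/3)·u_0 = (0, 3).

u_1 = (0, 3)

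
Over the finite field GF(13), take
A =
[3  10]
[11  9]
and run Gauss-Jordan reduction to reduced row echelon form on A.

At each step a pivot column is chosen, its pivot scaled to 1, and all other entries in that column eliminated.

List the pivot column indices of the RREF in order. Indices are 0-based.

pivot columns: 0, 1

[1] R0 /= 3  ⇒  (1, 12)
     R1 -= 11·R0  ⇒  (0, 7)
[2] R1 /= 7  ⇒  (0, 1)
     R0 -= 12·R1  ⇒  (1, 0)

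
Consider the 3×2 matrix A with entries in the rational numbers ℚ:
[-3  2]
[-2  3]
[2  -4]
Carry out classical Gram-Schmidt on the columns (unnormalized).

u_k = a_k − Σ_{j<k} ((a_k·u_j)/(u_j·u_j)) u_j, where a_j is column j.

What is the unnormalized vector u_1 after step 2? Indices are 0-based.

u_1 = (-26/17, 11/17, -28/17)

Step 1: u_0 = a_0 = (-3, -2, 2).
Step 2: u_1 = a_1 − (-20/17)·u_0 = (-26/17, 11/17, -28/17).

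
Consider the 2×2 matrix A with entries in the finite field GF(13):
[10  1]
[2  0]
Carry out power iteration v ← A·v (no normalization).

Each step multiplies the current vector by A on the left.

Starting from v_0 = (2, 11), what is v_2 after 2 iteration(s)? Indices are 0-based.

v_0 = (2, 11).
v_1 = A·v_0 = (5, 4).
v_2 = A·v_1 = (2, 10).

v_2 = (2, 10)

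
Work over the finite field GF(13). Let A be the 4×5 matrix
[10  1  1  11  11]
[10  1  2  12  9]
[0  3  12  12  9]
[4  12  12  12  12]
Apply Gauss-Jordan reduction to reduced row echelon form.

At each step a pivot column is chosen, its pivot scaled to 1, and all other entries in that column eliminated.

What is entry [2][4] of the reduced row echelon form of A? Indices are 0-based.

M[2][4] = 5

step 1: normalize row 0 (÷10) = (1, 4, 4, 5, 5)
  row 1: subtract 10×row0 = (0, 0, 1, 1, 11)
  row 3: subtract 4×row0 = (0, 9, 9, 5, 5)
step 2: exchange rows 1,2
step 2: normalize row 1 (÷3) = (0, 1, 4, 4, 3)
  row 0: subtract 4×row1 = (1, 0, 1, 2, 6)
  row 3: subtract 9×row1 = (0, 0, 12, 8, 4)
step 3: normalize row 2 (÷1) = (0, 0, 1, 1, 11)
  row 0: subtract 1×row2 = (1, 0, 0, 1, 8)
  row 1: subtract 4×row2 = (0, 1, 0, 0, 11)
  row 3: subtract 12×row2 = (0, 0, 0, 9, 2)
step 4: normalize row 3 (÷9) = (0, 0, 0, 1, 6)
  row 0: subtract 1×row3 = (1, 0, 0, 0, 2)
  row 2: subtract 1×row3 = (0, 0, 1, 0, 5)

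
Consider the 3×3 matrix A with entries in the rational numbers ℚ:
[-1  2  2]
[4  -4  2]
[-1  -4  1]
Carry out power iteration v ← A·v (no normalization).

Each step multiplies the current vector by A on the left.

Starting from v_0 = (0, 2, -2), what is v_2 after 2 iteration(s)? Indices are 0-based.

v_0 = (0, 2, -2).
v_1 = A·v_0 = (0, -12, -10).
v_2 = A·v_1 = (-44, 28, 38).

v_2 = (-44, 28, 38)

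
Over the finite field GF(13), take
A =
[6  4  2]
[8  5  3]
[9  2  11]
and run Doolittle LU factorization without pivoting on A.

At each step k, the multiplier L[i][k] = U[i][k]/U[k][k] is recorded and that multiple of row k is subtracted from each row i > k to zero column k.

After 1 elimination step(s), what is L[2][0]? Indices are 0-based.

k=0: U[0][0]=6
  eliminate (1,0): mult=10, new row 1: (0, 4, 9); set L[1][0]=10
  eliminate (2,0): mult=8, new row 2: (0, 9, 8); set L[2][0]=8

L[2][0] = 8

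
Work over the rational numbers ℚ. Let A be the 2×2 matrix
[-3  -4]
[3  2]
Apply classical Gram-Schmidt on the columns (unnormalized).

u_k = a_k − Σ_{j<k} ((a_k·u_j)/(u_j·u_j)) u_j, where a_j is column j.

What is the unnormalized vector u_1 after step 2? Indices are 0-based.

Step 1: u_0 = a_0 = (-3, 3).
Step 2: u_1 = a_1 − (1)·u_0 = (-1, -1).

u_1 = (-1, -1)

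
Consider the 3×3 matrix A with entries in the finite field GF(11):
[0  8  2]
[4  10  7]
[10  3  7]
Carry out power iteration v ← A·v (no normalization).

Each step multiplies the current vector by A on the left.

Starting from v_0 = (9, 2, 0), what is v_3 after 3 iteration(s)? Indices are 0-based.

v_0 = (9, 2, 0).
v_1 = A·v_0 = (5, 1, 8).
v_2 = A·v_1 = (2, 9, 10).
v_3 = A·v_2 = (4, 3, 7).

v_3 = (4, 3, 7)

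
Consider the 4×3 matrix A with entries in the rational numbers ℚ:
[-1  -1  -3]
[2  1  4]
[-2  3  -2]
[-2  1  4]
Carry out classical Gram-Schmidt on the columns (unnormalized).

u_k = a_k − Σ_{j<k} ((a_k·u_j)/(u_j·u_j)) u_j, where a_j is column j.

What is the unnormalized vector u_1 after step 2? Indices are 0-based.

u_1 = (-18/13, 23/13, 29/13, 3/13)

Step 1: u_0 = a_0 = (-1, 2, -2, -2).
Step 2: u_1 = a_1 − (-5/13)·u_0 = (-18/13, 23/13, 29/13, 3/13).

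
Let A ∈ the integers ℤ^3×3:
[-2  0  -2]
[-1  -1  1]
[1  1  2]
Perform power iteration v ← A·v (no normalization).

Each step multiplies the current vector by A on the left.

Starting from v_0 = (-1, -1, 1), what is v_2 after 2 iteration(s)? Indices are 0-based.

v_0 = (-1, -1, 1).
v_1 = A·v_0 = (0, 3, 0).
v_2 = A·v_1 = (0, -3, 3).

v_2 = (0, -3, 3)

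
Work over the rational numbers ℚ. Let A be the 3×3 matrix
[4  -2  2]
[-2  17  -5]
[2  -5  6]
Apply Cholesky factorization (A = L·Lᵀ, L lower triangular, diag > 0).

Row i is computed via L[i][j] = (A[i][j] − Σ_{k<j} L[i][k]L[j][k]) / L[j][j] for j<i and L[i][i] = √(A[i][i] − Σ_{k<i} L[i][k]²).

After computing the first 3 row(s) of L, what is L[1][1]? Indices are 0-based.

Step 1: L[0][0] = √(4) = 2.
  L[1][0] = (-2) / L[0][0] = -1.
Step 2: L[1][1] = √(16) = 4.
  L[2][0] = (2) / L[0][0] = 1.
  L[2][1] = (-4) / L[1][1] = -1.
Step 3: L[2][2] = √(4) = 2.

L[1][1] = 4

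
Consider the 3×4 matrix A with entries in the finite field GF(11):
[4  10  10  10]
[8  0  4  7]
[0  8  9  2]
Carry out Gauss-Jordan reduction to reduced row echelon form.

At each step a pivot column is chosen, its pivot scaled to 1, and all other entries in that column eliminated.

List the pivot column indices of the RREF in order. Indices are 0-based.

pivot(0,0)=4: scale R0 → (1, 8, 8, 8)
  clear (1,0): R1 −= (8)R0 → (0, 2, 6, 9)
pivot(1,1)=2: scale R1 → (0, 1, 3, 10)
  clear (0,1): R0 −= (8)R1 → (1, 0, 6, 5)
  clear (2,1): R2 −= (8)R1 → (0, 0, 7, 10)
pivot(2,2)=7: scale R2 → (0, 0, 1, 3)
  clear (0,2): R0 −= (6)R2 → (1, 0, 0, 9)
  clear (1,2): R1 −= (3)R2 → (0, 1, 0, 1)

pivot columns: 0, 1, 2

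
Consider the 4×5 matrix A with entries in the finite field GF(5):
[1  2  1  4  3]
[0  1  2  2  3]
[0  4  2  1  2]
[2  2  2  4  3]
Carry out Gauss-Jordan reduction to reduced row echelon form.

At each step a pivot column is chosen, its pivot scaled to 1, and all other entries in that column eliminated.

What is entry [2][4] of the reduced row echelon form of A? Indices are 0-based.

M[2][4] = 2

pivot(0,0)=1: scale R0 → (1, 2, 1, 4, 3)
  clear (3,0): R3 −= (2)R0 → (0, 3, 0, 1, 2)
pivot(1,1)=1: scale R1 → (0, 1, 2, 2, 3)
  clear (0,1): R0 −= (2)R1 → (1, 0, 2, 0, 2)
  clear (2,1): R2 −= (4)R1 → (0, 0, 4, 3, 0)
  clear (3,1): R3 −= (3)R1 → (0, 0, 4, 0, 3)
pivot(2,2)=4: scale R2 → (0, 0, 1, 2, 0)
  clear (0,2): R0 −= (2)R2 → (1, 0, 0, 1, 2)
  clear (1,2): R1 −= (2)R2 → (0, 1, 0, 3, 3)
  clear (3,2): R3 −= (4)R2 → (0, 0, 0, 2, 3)
pivot(3,3)=2: scale R3 → (0, 0, 0, 1, 4)
  clear (0,3): R0 −= (1)R3 → (1, 0, 0, 0, 3)
  clear (1,3): R1 −= (3)R3 → (0, 1, 0, 0, 1)
  clear (2,3): R2 −= (2)R3 → (0, 0, 1, 0, 2)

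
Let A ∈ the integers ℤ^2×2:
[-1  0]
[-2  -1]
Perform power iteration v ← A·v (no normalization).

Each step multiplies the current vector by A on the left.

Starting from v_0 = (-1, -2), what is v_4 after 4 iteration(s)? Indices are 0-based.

v_0 = (-1, -2).
v_1 = A·v_0 = (1, 4).
v_2 = A·v_1 = (-1, -6).
v_3 = A·v_2 = (1, 8).
v_4 = A·v_3 = (-1, -10).

v_4 = (-1, -10)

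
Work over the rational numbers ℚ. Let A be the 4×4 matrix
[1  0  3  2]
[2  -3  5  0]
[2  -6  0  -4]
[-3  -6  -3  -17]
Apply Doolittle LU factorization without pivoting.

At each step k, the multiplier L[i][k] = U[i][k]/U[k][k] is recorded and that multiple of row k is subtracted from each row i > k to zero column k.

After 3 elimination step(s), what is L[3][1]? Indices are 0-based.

L[3][1] = 2

[col 0] pivot 1
  R1 -= 2*R0 → (0, -3, -1, -4)  (L[1][0] := 2)
  R2 -= 2*R0 → (0, -6, -6, -8)  (L[2][0] := 2)
  R3 -= -3*R0 → (0, -6, 6, -11)  (L[3][0] := -3)
[col 1] pivot -3
  R2 -= 2*R1 → (0, 0, -4, 0)  (L[2][1] := 2)
  R3 -= 2*R1 → (0, 0, 8, -3)  (L[3][1] := 2)
[col 2] pivot -4
  R3 -= -2*R2 → (0, 0, 0, -3)  (L[3][2] := -2)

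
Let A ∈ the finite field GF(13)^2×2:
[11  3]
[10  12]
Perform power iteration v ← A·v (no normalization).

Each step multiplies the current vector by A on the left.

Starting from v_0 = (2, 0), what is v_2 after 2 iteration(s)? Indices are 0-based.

v_0 = (2, 0).
v_1 = A·v_0 = (9, 7).
v_2 = A·v_1 = (3, 5).

v_2 = (3, 5)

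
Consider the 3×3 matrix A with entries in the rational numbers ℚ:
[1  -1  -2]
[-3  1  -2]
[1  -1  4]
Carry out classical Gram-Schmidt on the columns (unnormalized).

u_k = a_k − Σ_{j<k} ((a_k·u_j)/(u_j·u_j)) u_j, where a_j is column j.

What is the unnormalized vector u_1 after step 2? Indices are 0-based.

u_1 = (-6/11, -4/11, -6/11)

Step 1: u_0 = a_0 = (1, -3, 1).
Step 2: u_1 = a_1 − (-5/11)·u_0 = (-6/11, -4/11, -6/11).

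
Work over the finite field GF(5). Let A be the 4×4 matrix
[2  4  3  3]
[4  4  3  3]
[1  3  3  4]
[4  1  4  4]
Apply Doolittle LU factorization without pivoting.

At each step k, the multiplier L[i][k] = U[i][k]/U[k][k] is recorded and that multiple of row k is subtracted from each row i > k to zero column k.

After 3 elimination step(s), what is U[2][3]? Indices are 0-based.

Step 1: pivot at (0,0) is 2.
  row1 ← row1 − (2)·row0  ⇒  L[1][0]=2, U row1=(0, 1, 2, 2)
  row2 ← row2 − (3)·row0  ⇒  L[2][0]=3, U row2=(0, 1, 4, 0)
  row3 ← row3 − (2)·row0  ⇒  L[3][0]=2, U row3=(0, 3, 3, 3)
Step 2: pivot at (1,1) is 1.
  row2 ← row2 − (1)·row1  ⇒  L[2][1]=1, U row2=(0, 0, 2, 3)
  row3 ← row3 − (3)·row1  ⇒  L[3][1]=3, U row3=(0, 0, 2, 2)
Step 3: pivot at (2,2) is 2.
  row3 ← row3 − (1)·row2  ⇒  L[3][2]=1, U row3=(0, 0, 0, 4)

U[2][3] = 3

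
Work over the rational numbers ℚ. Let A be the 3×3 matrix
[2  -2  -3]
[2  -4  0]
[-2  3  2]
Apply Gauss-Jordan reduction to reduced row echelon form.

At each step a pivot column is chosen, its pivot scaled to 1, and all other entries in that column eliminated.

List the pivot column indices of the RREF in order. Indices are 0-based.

pivot columns: 0, 1, 2

pivot(0,0)=2: scale R0 → (1, -1, -3/2)
  clear (1,0): R1 −= (2)R0 → (0, -2, 3)
  clear (2,0): R2 −= (-2)R0 → (0, 1, -1)
pivot(1,1)=-2: scale R1 → (0, 1, -3/2)
  clear (0,1): R0 −= (-1)R1 → (1, 0, -3)
  clear (2,1): R2 −= (1)R1 → (0, 0, 1/2)
pivot(2,2)=1/2: scale R2 → (0, 0, 1)
  clear (0,2): R0 −= (-3)R2 → (1, 0, 0)
  clear (1,2): R1 −= (-3/2)R2 → (0, 1, 0)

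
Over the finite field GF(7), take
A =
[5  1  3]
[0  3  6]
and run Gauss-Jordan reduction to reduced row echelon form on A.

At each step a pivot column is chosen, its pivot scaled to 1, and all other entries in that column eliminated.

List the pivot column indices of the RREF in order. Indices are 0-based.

pivot columns: 0, 1

step 1: normalize row 0 (÷5) = (1, 3, 2)
step 2: normalize row 1 (÷3) = (0, 1, 2)
  row 0: subtract 3×row1 = (1, 0, 3)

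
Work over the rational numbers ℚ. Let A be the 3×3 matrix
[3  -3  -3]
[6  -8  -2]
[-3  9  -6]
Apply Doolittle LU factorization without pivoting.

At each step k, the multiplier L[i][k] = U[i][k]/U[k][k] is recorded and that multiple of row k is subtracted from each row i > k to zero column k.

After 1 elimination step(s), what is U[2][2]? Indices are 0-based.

[col 0] pivot 3
  R1 -= 2*R0 → (0, -2, 4)  (L[1][0] := 2)
  R2 -= -1*R0 → (0, 6, -9)  (L[2][0] := -1)

U[2][2] = -9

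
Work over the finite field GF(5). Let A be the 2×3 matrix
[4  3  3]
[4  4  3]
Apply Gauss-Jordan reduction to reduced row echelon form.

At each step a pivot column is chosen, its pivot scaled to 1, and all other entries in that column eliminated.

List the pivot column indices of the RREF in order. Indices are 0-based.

pivot columns: 0, 1

[1] R0 /= 4  ⇒  (1, 2, 2)
     R1 -= 4·R0  ⇒  (0, 1, 0)
[2] R1 /= 1  ⇒  (0, 1, 0)
     R0 -= 2·R1  ⇒  (1, 0, 2)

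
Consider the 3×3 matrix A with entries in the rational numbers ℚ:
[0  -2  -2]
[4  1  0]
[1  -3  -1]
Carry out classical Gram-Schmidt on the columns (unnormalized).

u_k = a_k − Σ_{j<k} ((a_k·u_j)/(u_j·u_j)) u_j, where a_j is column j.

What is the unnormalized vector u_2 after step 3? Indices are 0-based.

u_2 = (-78/79, -12/79, 48/79)

Step 1: u_0 = a_0 = (0, 4, 1).
Step 2: u_1 = a_1 − (1/17)·u_0 = (-2, 13/17, -52/17).
Step 3: u_2 = a_2 − (-1/17)·u_0 − (40/79)·u_1 = (-78/79, -12/79, 48/79).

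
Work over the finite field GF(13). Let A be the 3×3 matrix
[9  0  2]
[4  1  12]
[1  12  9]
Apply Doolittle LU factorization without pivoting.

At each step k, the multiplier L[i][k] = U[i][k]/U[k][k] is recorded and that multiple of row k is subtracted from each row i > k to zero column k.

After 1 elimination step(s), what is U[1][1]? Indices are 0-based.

Step 1: pivot at (0,0) is 9.
  row1 ← row1 − (12)·row0  ⇒  L[1][0]=12, U row1=(0, 1, 1)
  row2 ← row2 − (3)·row0  ⇒  L[2][0]=3, U row2=(0, 12, 3)

U[1][1] = 1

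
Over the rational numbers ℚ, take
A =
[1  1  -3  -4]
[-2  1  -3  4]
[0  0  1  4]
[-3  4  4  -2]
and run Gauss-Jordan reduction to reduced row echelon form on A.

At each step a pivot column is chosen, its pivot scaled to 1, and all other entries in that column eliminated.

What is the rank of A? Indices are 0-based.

rank = 4

pivot(0,0)=1: scale R0 → (1, 1, -3, -4)
  clear (1,0): R1 −= (-2)R0 → (0, 3, -9, -4)
  clear (3,0): R3 −= (-3)R0 → (0, 7, -5, -14)
pivot(1,1)=3: scale R1 → (0, 1, -3, -4/3)
  clear (0,1): R0 −= (1)R1 → (1, 0, 0, -8/3)
  clear (3,1): R3 −= (7)R1 → (0, 0, 16, -14/3)
pivot(2,2)=1: scale R2 → (0, 0, 1, 4)
  clear (1,2): R1 −= (-3)R2 → (0, 1, 0, 32/3)
  clear (3,2): R3 −= (16)R2 → (0, 0, 0, -206/3)
pivot(3,3)=-206/3: scale R3 → (0, 0, 0, 1)
  clear (0,3): R0 −= (-8/3)R3 → (1, 0, 0, 0)
  clear (1,3): R1 −= (32/3)R3 → (0, 1, 0, 0)
  clear (2,3): R2 −= (4)R3 → (0, 0, 1, 0)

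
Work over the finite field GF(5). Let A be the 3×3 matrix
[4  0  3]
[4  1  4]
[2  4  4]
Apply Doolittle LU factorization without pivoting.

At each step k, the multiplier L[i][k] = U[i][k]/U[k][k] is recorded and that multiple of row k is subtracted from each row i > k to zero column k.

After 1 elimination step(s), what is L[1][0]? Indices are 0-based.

[col 0] pivot 4
  R1 -= 1*R0 → (0, 1, 1)  (L[1][0] := 1)
  R2 -= 3*R0 → (0, 4, 0)  (L[2][0] := 3)

L[1][0] = 1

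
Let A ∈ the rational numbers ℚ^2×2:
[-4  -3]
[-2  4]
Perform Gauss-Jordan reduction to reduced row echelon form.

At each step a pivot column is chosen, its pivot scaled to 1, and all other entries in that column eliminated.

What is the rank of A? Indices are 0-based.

step 1: normalize row 0 (÷-4) = (1, 3/4)
  row 1: subtract -2×row0 = (0, 11/2)
step 2: normalize row 1 (÷11/2) = (0, 1)
  row 0: subtract 3/4×row1 = (1, 0)

rank = 2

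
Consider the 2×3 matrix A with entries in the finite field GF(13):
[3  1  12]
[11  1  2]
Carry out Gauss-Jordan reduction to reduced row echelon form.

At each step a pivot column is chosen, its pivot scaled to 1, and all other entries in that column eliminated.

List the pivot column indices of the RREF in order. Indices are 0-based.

step 1: normalize row 0 (÷3) = (1, 9, 4)
  row 1: subtract 11×row0 = (0, 6, 10)
step 2: normalize row 1 (÷6) = (0, 1, 6)
  row 0: subtract 9×row1 = (1, 0, 2)

pivot columns: 0, 1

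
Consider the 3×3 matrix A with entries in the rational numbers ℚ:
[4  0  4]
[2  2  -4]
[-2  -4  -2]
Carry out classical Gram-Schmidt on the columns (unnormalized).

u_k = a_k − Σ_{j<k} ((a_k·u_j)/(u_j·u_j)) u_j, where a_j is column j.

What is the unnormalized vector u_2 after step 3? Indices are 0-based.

u_2 = (8/7, -32/7, -16/7)

Step 1: u_0 = a_0 = (4, 2, -2).
Step 2: u_1 = a_1 − (1/2)·u_0 = (-2, 1, -3).
Step 3: u_2 = a_2 − (1/2)·u_0 − (-3/7)·u_1 = (8/7, -32/7, -16/7).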